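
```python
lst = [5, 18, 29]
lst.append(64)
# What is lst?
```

[5, 18, 29, 64]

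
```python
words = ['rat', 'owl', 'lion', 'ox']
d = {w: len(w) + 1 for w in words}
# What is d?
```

{'rat': 4, 'owl': 4, 'lion': 5, 'ox': 3}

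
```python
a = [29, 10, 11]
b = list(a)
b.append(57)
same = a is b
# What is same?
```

After line 1: a = [29, 10, 11]
After line 2 (b = list(a) is a shallow copy, new object): a = [29, 10, 11], b = [29, 10, 11]
After line 3 (append only mutates b): a = [29, 10, 11], b = [29, 10, 11, 57]
After line 4 (same = a is b; different objects -> False): same = False

False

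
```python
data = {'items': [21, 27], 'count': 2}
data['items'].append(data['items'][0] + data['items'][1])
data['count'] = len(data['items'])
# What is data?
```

After line 1: data = {'items': [21, 27], 'count': 2}
After line 2 (append 21 + 27 = 48): data = {'items': [21, 27, 48], 'count': 2}
After line 3 (count = len(items) = 3): data = {'items': [21, 27, 48], 'count': 3}

{'items': [21, 27, 48], 'count': 3}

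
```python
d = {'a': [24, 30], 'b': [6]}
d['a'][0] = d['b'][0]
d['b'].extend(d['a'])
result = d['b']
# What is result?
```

After line 1: d = {'a': [24, 30], 'b': [6]}
After line 2 (a[0] = b[0] = 6): d = {'a': [6, 30], 'b': [6]}
After line 3 (b.extend(a) appends [6, 30]): d = {'a': [6, 30], 'b': [6, 6, 30]}
After line 4: result = d['b'] = [6, 6, 30]

[6, 6, 30]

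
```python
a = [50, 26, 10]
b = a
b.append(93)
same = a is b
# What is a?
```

After line 1: a = [50, 26, 10]
After line 2 (b = a is an alias, same object): a = [50, 26, 10], b = [50, 26, 10]
After line 3 (b.append mutates the shared list): a = [50, 26, 10, 93], b = [50, 26, 10, 93]
After line 4 (same = a is b; same object -> True): same = True

[50, 26, 10, 93]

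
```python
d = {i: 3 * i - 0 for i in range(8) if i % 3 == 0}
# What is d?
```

{0: 0, 3: 9, 6: 18}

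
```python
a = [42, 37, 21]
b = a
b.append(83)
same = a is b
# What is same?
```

After line 1: a = [42, 37, 21]
After line 2 (b = a is an alias, same object): a = [42, 37, 21], b = [42, 37, 21]
After line 3 (b.append mutates the shared list): a = [42, 37, 21, 83], b = [42, 37, 21, 83]
After line 4 (same = a is b; same object -> True): same = True

True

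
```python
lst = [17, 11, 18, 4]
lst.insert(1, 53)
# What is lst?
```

[17, 53, 11, 18, 4]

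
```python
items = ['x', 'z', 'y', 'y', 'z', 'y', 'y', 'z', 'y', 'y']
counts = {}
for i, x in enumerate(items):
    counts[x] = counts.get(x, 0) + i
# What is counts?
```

Initial: counts = {}, items = ['x', 'z', 'y', 'y', 'z', 'y', 'y', 'z', 'y', 'y']
i=0, x='x': counts = {'x': 0}
i=1, x='z': counts = {'x': 0, 'z': 1}
i=2, x='y': counts = {'x': 0, 'z': 1, 'y': 2}
i=3, x='y': counts = {'x': 0, 'z': 1, 'y': 5}
i=4, x='z': counts = {'x': 0, 'z': 5, 'y': 5}
i=5, x='y': counts = {'x': 0, 'z': 5, 'y': 10}
i=6, x='y': counts = {'x': 0, 'z': 5, 'y': 16}
i=7, x='z': counts = {'x': 0, 'z': 12, 'y': 16}
i=8, x='y': counts = {'x': 0, 'z': 12, 'y': 24}
i=9, x='y': counts = {'x': 0, 'z': 12, 'y': 33}

{'x': 0, 'z': 12, 'y': 33}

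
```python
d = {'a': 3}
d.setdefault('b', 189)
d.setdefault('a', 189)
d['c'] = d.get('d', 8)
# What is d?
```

After line 1: d = {'a': 3}
After line 2 (setdefault adds 'b'=189): d = {'a': 3, 'b': 189}
After line 3 (setdefault 'a' no-op, already exists): d = {'a': 3, 'b': 189}
After line 4 (get('d', 8) returns default since 'd' not in d): d = {'a': 3, 'b': 189, 'c': 8}

{'a': 3, 'b': 189, 'c': 8}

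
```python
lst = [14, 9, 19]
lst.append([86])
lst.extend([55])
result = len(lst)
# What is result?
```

After line 1: lst = [14, 9, 19]
After line 2 (append adds [86] as single element): lst = [14, 9, 19, [86]]
After line 3 (extend unpacks [55], adds 55): lst = [14, 9, 19, [86], 55]
After line 4: result = len(lst) = 5

5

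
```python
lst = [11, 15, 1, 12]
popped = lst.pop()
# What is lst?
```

[11, 15, 1]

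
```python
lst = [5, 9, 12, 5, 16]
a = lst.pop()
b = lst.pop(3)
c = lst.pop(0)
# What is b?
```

After line 1: lst = [5, 9, 12, 5, 16]
After line 2 (pop() -> a = 16): lst = [5, 9, 12, 5]
After line 3 (pop(3) -> b = 5): lst = [5, 9, 12]
After line 4 (pop(0) -> c = 5): lst = [9, 12]

5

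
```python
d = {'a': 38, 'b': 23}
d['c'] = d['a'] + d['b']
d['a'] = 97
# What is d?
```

After line 1: d = {'a': 38, 'b': 23}
After line 2 (d['c'] = 38 + 23): d = {'a': 38, 'b': 23, 'c': 61}
After line 3: d = {'a': 97, 'b': 23, 'c': 61}

{'a': 97, 'b': 23, 'c': 61}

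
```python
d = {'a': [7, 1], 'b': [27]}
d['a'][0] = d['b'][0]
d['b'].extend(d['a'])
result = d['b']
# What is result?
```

After line 1: d = {'a': [7, 1], 'b': [27]}
After line 2 (a[0] = b[0] = 27): d = {'a': [27, 1], 'b': [27]}
After line 3 (b.extend(a) appends [27, 1]): d = {'a': [27, 1], 'b': [27, 27, 1]}
After line 4: result = d['b'] = [27, 27, 1]

[27, 27, 1]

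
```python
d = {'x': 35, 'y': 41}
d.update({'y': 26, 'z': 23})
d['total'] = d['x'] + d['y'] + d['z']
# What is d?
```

After line 1: d = {'x': 35, 'y': 41}
After line 2 (y overwritten, z added): d = {'x': 35, 'y': 26, 'z': 23}
After line 3 (total = 35 + 26 + 23 = 84): d = {'x': 35, 'y': 26, 'z': 23, 'total': 84}

{'x': 35, 'y': 26, 'z': 23, 'total': 84}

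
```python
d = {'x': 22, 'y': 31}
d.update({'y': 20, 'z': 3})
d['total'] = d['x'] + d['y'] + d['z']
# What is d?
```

After line 1: d = {'x': 22, 'y': 31}
After line 2 (y overwritten, z added): d = {'x': 22, 'y': 20, 'z': 3}
After line 3 (total = 22 + 20 + 3 = 45): d = {'x': 22, 'y': 20, 'z': 3, 'total': 45}

{'x': 22, 'y': 20, 'z': 3, 'total': 45}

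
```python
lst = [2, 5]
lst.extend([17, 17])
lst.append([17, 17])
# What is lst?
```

After line 1: lst = [2, 5]
After line 2 (extend unpacks [17, 17]): lst = [2, 5, 17, 17]
After line 3 (append adds [17, 17] as single element): lst = [2, 5, 17, 17, [17, 17]]

[2, 5, 17, 17, [17, 17]]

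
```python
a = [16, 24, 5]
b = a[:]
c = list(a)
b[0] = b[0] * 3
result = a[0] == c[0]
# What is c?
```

After line 1: a = [16, 24, 5]
After line 2 (b = a[:], copy): a = [16, 24, 5], b = [16, 24, 5]
After line 3 (c = list(a) is a copy, new object): c = [16, 24, 5]
After line 4 (b[0] = 16 * 3 = 48; only b mutates (copy)): a = [16, 24, 5], b = [48, 24, 5], c = [16, 24, 5]
After line 5 (a[0] = 16, c[0] = 16; result = True)

[16, 24, 5]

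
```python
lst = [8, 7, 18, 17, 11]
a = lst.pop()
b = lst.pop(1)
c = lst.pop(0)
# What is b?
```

After line 1: lst = [8, 7, 18, 17, 11]
After line 2 (pop() -> a = 11): lst = [8, 7, 18, 17]
After line 3 (pop(1) -> b = 7): lst = [8, 18, 17]
After line 4 (pop(0) -> c = 8): lst = [18, 17]

7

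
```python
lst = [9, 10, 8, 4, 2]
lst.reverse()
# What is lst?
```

[2, 4, 8, 10, 9]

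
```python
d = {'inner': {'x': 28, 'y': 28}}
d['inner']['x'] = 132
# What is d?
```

After line 1: d = {'inner': {'x': 28, 'y': 28}}
After line 2 (inner x overwritten): d = {'inner': {'x': 132, 'y': 28}}

{'inner': {'x': 132, 'y': 28}}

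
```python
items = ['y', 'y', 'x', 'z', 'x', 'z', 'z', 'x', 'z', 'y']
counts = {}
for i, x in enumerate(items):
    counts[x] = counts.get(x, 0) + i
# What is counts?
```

Initial: counts = {}, items = ['y', 'y', 'x', 'z', 'x', 'z', 'z', 'x', 'z', 'y']
i=0, x='y': counts = {'y': 0}
i=1, x='y': counts = {'y': 1}
i=2, x='x': counts = {'y': 1, 'x': 2}
i=3, x='z': counts = {'y': 1, 'x': 2, 'z': 3}
i=4, x='x': counts = {'y': 1, 'x': 6, 'z': 3}
i=5, x='z': counts = {'y': 1, 'x': 6, 'z': 8}
i=6, x='z': counts = {'y': 1, 'x': 6, 'z': 14}
i=7, x='x': counts = {'y': 1, 'x': 13, 'z': 14}
i=8, x='z': counts = {'y': 1, 'x': 13, 'z': 22}
i=9, x='y': counts = {'y': 10, 'x': 13, 'z': 22}

{'y': 10, 'x': 13, 'z': 22}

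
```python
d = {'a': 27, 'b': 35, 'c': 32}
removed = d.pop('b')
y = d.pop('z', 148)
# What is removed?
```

After line 1: d = {'a': 27, 'b': 35, 'c': 32}
After line 2 (pop 'b' returns 35): d = {'a': 27, 'c': 32}, removed = 35
After line 3 (pop 'z' missing, returns default 148): d = {'a': 27, 'c': 32}, y = 148

35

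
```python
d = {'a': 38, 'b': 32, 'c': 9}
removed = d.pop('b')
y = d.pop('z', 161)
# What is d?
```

After line 1: d = {'a': 38, 'b': 32, 'c': 9}
After line 2 (pop 'b' returns 32): d = {'a': 38, 'c': 9}, removed = 32
After line 3 (pop 'z' missing, returns default 161): d = {'a': 38, 'c': 9}, y = 161

{'a': 38, 'c': 9}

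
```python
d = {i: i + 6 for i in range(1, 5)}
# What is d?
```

{1: 7, 2: 8, 3: 9, 4: 10}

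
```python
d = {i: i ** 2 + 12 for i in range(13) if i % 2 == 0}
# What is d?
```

{0: 12, 2: 16, 4: 28, 6: 48, 8: 76, 10: 112, 12: 156}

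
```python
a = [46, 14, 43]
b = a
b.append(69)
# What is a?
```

After line 1: a = [46, 14, 43]
After line 2 (b = a is an alias, same object): a = [46, 14, 43], b = [46, 14, 43]
After line 3 (b.append mutates the shared list): a = [46, 14, 43, 69], b = [46, 14, 43, 69]

[46, 14, 43, 69]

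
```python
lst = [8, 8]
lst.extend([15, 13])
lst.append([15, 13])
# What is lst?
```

After line 1: lst = [8, 8]
After line 2 (extend unpacks [15, 13]): lst = [8, 8, 15, 13]
After line 3 (append adds [15, 13] as single element): lst = [8, 8, 15, 13, [15, 13]]

[8, 8, 15, 13, [15, 13]]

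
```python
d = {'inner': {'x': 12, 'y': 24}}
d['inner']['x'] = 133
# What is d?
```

After line 1: d = {'inner': {'x': 12, 'y': 24}}
After line 2 (inner x overwritten): d = {'inner': {'x': 133, 'y': 24}}

{'inner': {'x': 133, 'y': 24}}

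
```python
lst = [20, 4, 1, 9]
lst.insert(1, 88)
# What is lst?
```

[20, 88, 4, 1, 9]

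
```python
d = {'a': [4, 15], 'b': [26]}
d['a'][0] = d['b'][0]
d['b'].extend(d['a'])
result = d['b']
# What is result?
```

After line 1: d = {'a': [4, 15], 'b': [26]}
After line 2 (a[0] = b[0] = 26): d = {'a': [26, 15], 'b': [26]}
After line 3 (b.extend(a) appends [26, 15]): d = {'a': [26, 15], 'b': [26, 26, 15]}
After line 4: result = d['b'] = [26, 26, 15]

[26, 26, 15]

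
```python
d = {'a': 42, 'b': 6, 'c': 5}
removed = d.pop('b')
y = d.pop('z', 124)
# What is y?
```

After line 1: d = {'a': 42, 'b': 6, 'c': 5}
After line 2 (pop 'b' returns 6): d = {'a': 42, 'c': 5}, removed = 6
After line 3 (pop 'z' missing, returns default 124): d = {'a': 42, 'c': 5}, y = 124

124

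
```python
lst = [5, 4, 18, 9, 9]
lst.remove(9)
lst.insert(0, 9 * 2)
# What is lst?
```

After line 1: lst = [5, 4, 18, 9, 9]
After line 2 (remove first 9): lst = [5, 4, 18, 9]
After line 3 (insert 18 at index 0): lst = [18, 5, 4, 18, 9]

[18, 5, 4, 18, 9]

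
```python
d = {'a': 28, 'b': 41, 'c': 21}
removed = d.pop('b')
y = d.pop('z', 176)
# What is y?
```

After line 1: d = {'a': 28, 'b': 41, 'c': 21}
After line 2 (pop 'b' returns 41): d = {'a': 28, 'c': 21}, removed = 41
After line 3 (pop 'z' missing, returns default 176): d = {'a': 28, 'c': 21}, y = 176

176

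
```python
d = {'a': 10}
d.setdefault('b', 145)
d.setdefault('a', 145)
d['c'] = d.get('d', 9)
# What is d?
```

After line 1: d = {'a': 10}
After line 2 (setdefault adds 'b'=145): d = {'a': 10, 'b': 145}
After line 3 (setdefault 'a' no-op, already exists): d = {'a': 10, 'b': 145}
After line 4 (get('d', 9) returns default since 'd' not in d): d = {'a': 10, 'b': 145, 'c': 9}

{'a': 10, 'b': 145, 'c': 9}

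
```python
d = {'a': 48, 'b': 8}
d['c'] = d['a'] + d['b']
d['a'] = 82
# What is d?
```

After line 1: d = {'a': 48, 'b': 8}
After line 2 (d['c'] = 48 + 8): d = {'a': 48, 'b': 8, 'c': 56}
After line 3: d = {'a': 82, 'b': 8, 'c': 56}

{'a': 82, 'b': 8, 'c': 56}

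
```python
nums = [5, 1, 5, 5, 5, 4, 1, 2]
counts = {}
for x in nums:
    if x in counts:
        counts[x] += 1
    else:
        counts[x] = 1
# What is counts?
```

Initial: counts = {}, nums = [5, 1, 5, 5, 5, 4, 1, 2]
See 5: counts = {5: 1}
See 1: counts = {5: 1, 1: 1}
See 5: counts = {5: 2, 1: 1}
See 5: counts = {5: 3, 1: 1}
See 5: counts = {5: 4, 1: 1}
See 4: counts = {5: 4, 1: 1, 4: 1}
See 1: counts = {5: 4, 1: 2, 4: 1}
See 2: counts = {5: 4, 1: 2, 4: 1, 2: 1}

{5: 4, 1: 2, 4: 1, 2: 1}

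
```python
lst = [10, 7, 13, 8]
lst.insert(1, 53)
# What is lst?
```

[10, 53, 7, 13, 8]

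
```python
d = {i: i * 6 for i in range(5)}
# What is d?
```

{0: 0, 1: 6, 2: 12, 3: 18, 4: 24}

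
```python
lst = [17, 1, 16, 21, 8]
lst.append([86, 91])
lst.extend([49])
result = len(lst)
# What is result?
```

After line 1: lst = [17, 1, 16, 21, 8]
After line 2 (append adds [86, 91] as single element): lst = [17, 1, 16, 21, 8, [86, 91]]
After line 3 (extend unpacks [49], adds 49): lst = [17, 1, 16, 21, 8, [86, 91], 49]
After line 4: result = len(lst) = 7

7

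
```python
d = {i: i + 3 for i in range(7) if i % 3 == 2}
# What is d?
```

{2: 5, 5: 8}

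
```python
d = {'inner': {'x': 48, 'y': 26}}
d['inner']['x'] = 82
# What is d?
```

After line 1: d = {'inner': {'x': 48, 'y': 26}}
After line 2 (inner x overwritten): d = {'inner': {'x': 82, 'y': 26}}

{'inner': {'x': 82, 'y': 26}}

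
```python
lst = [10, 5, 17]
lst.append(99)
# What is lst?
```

[10, 5, 17, 99]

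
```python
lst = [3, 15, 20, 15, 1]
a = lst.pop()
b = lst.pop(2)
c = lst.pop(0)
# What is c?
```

After line 1: lst = [3, 15, 20, 15, 1]
After line 2 (pop() -> a = 1): lst = [3, 15, 20, 15]
After line 3 (pop(2) -> b = 20): lst = [3, 15, 15]
After line 4 (pop(0) -> c = 3): lst = [15, 15]

3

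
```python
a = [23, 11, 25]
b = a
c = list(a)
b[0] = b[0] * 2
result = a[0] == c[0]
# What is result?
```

After line 1: a = [23, 11, 25]
After line 2 (b = a, alias): a = [23, 11, 25], b = [23, 11, 25]
After line 3 (c = list(a) is a copy, new object): c = [23, 11, 25]
After line 4 (b[0] = 23 * 2 = 46; mutates shared a/b): a = b = [46, 11, 25], c = [23, 11, 25]
After line 5 (a[0] = 46, c[0] = 23; result = False)

False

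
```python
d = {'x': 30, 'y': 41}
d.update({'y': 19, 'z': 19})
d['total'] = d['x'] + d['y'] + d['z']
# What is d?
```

After line 1: d = {'x': 30, 'y': 41}
After line 2 (y overwritten, z added): d = {'x': 30, 'y': 19, 'z': 19}
After line 3 (total = 30 + 19 + 19 = 68): d = {'x': 30, 'y': 19, 'z': 19, 'total': 68}

{'x': 30, 'y': 19, 'z': 19, 'total': 68}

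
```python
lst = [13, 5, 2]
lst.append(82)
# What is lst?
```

[13, 5, 2, 82]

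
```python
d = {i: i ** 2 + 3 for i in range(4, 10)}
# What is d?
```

{4: 19, 5: 28, 6: 39, 7: 52, 8: 67, 9: 84}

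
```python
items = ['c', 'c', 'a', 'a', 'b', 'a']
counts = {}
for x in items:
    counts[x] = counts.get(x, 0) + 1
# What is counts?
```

Initial: counts = {}, items = ['c', 'c', 'a', 'a', 'b', 'a']
See 'c': counts = {'c': 1}
See 'c': counts = {'c': 2}
See 'a': counts = {'c': 2, 'a': 1}
See 'a': counts = {'c': 2, 'a': 2}
See 'b': counts = {'c': 2, 'a': 2, 'b': 1}
See 'a': counts = {'c': 2, 'a': 3, 'b': 1}

{'c': 2, 'a': 3, 'b': 1}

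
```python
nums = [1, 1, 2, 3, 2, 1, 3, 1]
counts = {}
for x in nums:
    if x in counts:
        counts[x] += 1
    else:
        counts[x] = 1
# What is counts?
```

Initial: counts = {}, nums = [1, 1, 2, 3, 2, 1, 3, 1]
See 1: counts = {1: 1}
See 1: counts = {1: 2}
See 2: counts = {1: 2, 2: 1}
See 3: counts = {1: 2, 2: 1, 3: 1}
See 2: counts = {1: 2, 2: 2, 3: 1}
See 1: counts = {1: 3, 2: 2, 3: 1}
See 3: counts = {1: 3, 2: 2, 3: 2}
See 1: counts = {1: 4, 2: 2, 3: 2}

{1: 4, 2: 2, 3: 2}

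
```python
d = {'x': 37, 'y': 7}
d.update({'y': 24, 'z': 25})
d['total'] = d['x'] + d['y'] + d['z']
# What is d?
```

After line 1: d = {'x': 37, 'y': 7}
After line 2 (y overwritten, z added): d = {'x': 37, 'y': 24, 'z': 25}
After line 3 (total = 37 + 24 + 25 = 86): d = {'x': 37, 'y': 24, 'z': 25, 'total': 86}

{'x': 37, 'y': 24, 'z': 25, 'total': 86}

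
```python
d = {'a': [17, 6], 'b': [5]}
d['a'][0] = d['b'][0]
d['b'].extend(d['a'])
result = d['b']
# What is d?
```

After line 1: d = {'a': [17, 6], 'b': [5]}
After line 2 (a[0] = b[0] = 5): d = {'a': [5, 6], 'b': [5]}
After line 3 (b.extend(a) appends [5, 6]): d = {'a': [5, 6], 'b': [5, 5, 6]}
After line 4: result = d['b'] = [5, 5, 6]

{'a': [5, 6], 'b': [5, 5, 6]}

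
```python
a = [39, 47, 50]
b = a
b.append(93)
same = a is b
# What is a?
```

After line 1: a = [39, 47, 50]
After line 2 (b = a is an alias, same object): a = [39, 47, 50], b = [39, 47, 50]
After line 3 (b.append mutates the shared list): a = [39, 47, 50, 93], b = [39, 47, 50, 93]
After line 4 (same = a is b; same object -> True): same = True

[39, 47, 50, 93]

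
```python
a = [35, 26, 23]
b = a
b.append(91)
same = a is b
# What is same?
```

After line 1: a = [35, 26, 23]
After line 2 (b = a is an alias, same object): a = [35, 26, 23], b = [35, 26, 23]
After line 3 (b.append mutates the shared list): a = [35, 26, 23, 91], b = [35, 26, 23, 91]
After line 4 (same = a is b; same object -> True): same = True

True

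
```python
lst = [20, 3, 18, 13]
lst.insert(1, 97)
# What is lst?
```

[20, 97, 3, 18, 13]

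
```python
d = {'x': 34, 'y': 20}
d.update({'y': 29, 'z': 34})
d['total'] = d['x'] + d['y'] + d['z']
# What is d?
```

After line 1: d = {'x': 34, 'y': 20}
After line 2 (y overwritten, z added): d = {'x': 34, 'y': 29, 'z': 34}
After line 3 (total = 34 + 29 + 34 = 97): d = {'x': 34, 'y': 29, 'z': 34, 'total': 97}

{'x': 34, 'y': 29, 'z': 34, 'total': 97}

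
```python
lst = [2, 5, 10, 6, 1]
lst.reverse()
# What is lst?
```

[1, 6, 10, 5, 2]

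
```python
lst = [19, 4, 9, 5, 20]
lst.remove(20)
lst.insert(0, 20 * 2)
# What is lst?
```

After line 1: lst = [19, 4, 9, 5, 20]
After line 2 (remove first 20): lst = [19, 4, 9, 5]
After line 3 (insert 40 at index 0): lst = [40, 19, 4, 9, 5]

[40, 19, 4, 9, 5]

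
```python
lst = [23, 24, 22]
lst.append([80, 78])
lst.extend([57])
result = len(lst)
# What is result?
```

After line 1: lst = [23, 24, 22]
After line 2 (append adds [80, 78] as single element): lst = [23, 24, 22, [80, 78]]
After line 3 (extend unpacks [57], adds 57): lst = [23, 24, 22, [80, 78], 57]
After line 4: result = len(lst) = 5

5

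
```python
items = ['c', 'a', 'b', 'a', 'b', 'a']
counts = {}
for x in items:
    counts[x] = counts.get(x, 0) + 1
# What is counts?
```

Initial: counts = {}, items = ['c', 'a', 'b', 'a', 'b', 'a']
See 'c': counts = {'c': 1}
See 'a': counts = {'c': 1, 'a': 1}
See 'b': counts = {'c': 1, 'a': 1, 'b': 1}
See 'a': counts = {'c': 1, 'a': 2, 'b': 1}
See 'b': counts = {'c': 1, 'a': 2, 'b': 2}
See 'a': counts = {'c': 1, 'a': 3, 'b': 2}

{'c': 1, 'a': 3, 'b': 2}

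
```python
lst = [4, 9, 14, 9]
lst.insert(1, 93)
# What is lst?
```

[4, 93, 9, 14, 9]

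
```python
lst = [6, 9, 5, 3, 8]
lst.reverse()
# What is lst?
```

[8, 3, 5, 9, 6]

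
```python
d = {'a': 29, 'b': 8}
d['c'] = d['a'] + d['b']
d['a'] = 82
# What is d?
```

After line 1: d = {'a': 29, 'b': 8}
After line 2 (d['c'] = 29 + 8): d = {'a': 29, 'b': 8, 'c': 37}
After line 3: d = {'a': 82, 'b': 8, 'c': 37}

{'a': 82, 'b': 8, 'c': 37}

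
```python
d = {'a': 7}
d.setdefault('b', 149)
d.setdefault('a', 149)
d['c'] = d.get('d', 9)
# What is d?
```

After line 1: d = {'a': 7}
After line 2 (setdefault adds 'b'=149): d = {'a': 7, 'b': 149}
After line 3 (setdefault 'a' no-op, already exists): d = {'a': 7, 'b': 149}
After line 4 (get('d', 9) returns default since 'd' not in d): d = {'a': 7, 'b': 149, 'c': 9}

{'a': 7, 'b': 149, 'c': 9}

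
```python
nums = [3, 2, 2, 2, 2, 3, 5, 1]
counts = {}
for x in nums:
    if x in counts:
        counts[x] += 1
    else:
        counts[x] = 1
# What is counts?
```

Initial: counts = {}, nums = [3, 2, 2, 2, 2, 3, 5, 1]
See 3: counts = {3: 1}
See 2: counts = {3: 1, 2: 1}
See 2: counts = {3: 1, 2: 2}
See 2: counts = {3: 1, 2: 3}
See 2: counts = {3: 1, 2: 4}
See 3: counts = {3: 2, 2: 4}
See 5: counts = {3: 2, 2: 4, 5: 1}
See 1: counts = {3: 2, 2: 4, 5: 1, 1: 1}

{3: 2, 2: 4, 5: 1, 1: 1}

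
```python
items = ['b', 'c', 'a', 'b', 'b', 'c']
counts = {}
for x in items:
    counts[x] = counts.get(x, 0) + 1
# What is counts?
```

Initial: counts = {}, items = ['b', 'c', 'a', 'b', 'b', 'c']
See 'b': counts = {'b': 1}
See 'c': counts = {'b': 1, 'c': 1}
See 'a': counts = {'b': 1, 'c': 1, 'a': 1}
See 'b': counts = {'b': 2, 'c': 1, 'a': 1}
See 'b': counts = {'b': 3, 'c': 1, 'a': 1}
See 'c': counts = {'b': 3, 'c': 2, 'a': 1}

{'b': 3, 'c': 2, 'a': 1}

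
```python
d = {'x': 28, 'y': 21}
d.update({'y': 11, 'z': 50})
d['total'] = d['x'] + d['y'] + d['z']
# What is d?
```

After line 1: d = {'x': 28, 'y': 21}
After line 2 (y overwritten, z added): d = {'x': 28, 'y': 11, 'z': 50}
After line 3 (total = 28 + 11 + 50 = 89): d = {'x': 28, 'y': 11, 'z': 50, 'total': 89}

{'x': 28, 'y': 11, 'z': 50, 'total': 89}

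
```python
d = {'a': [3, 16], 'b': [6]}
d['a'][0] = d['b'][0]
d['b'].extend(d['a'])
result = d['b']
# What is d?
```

After line 1: d = {'a': [3, 16], 'b': [6]}
After line 2 (a[0] = b[0] = 6): d = {'a': [6, 16], 'b': [6]}
After line 3 (b.extend(a) appends [6, 16]): d = {'a': [6, 16], 'b': [6, 6, 16]}
After line 4: result = d['b'] = [6, 6, 16]

{'a': [6, 16], 'b': [6, 6, 16]}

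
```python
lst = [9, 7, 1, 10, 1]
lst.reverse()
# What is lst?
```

[1, 10, 1, 7, 9]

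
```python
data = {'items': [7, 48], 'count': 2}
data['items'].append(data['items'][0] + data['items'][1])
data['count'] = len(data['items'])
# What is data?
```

After line 1: data = {'items': [7, 48], 'count': 2}
After line 2 (append 7 + 48 = 55): data = {'items': [7, 48, 55], 'count': 2}
After line 3 (count = len(items) = 3): data = {'items': [7, 48, 55], 'count': 3}

{'items': [7, 48, 55], 'count': 3}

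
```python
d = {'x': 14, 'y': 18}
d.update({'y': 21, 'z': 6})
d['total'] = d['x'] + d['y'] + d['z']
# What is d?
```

After line 1: d = {'x': 14, 'y': 18}
After line 2 (y overwritten, z added): d = {'x': 14, 'y': 21, 'z': 6}
After line 3 (total = 14 + 21 + 6 = 41): d = {'x': 14, 'y': 21, 'z': 6, 'total': 41}

{'x': 14, 'y': 21, 'z': 6, 'total': 41}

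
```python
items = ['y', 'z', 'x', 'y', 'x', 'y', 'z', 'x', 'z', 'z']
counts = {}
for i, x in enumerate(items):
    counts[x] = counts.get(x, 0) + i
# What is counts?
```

Initial: counts = {}, items = ['y', 'z', 'x', 'y', 'x', 'y', 'z', 'x', 'z', 'z']
i=0, x='y': counts = {'y': 0}
i=1, x='z': counts = {'y': 0, 'z': 1}
i=2, x='x': counts = {'y': 0, 'z': 1, 'x': 2}
i=3, x='y': counts = {'y': 3, 'z': 1, 'x': 2}
i=4, x='x': counts = {'y': 3, 'z': 1, 'x': 6}
i=5, x='y': counts = {'y': 8, 'z': 1, 'x': 6}
i=6, x='z': counts = {'y': 8, 'z': 7, 'x': 6}
i=7, x='x': counts = {'y': 8, 'z': 7, 'x': 13}
i=8, x='z': counts = {'y': 8, 'z': 15, 'x': 13}
i=9, x='z': counts = {'y': 8, 'z': 24, 'x': 13}

{'y': 8, 'z': 24, 'x': 13}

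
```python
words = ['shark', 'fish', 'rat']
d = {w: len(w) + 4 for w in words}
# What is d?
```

{'shark': 9, 'fish': 8, 'rat': 7}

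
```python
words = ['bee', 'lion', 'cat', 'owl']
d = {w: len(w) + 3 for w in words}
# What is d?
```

{'bee': 6, 'lion': 7, 'cat': 6, 'owl': 6}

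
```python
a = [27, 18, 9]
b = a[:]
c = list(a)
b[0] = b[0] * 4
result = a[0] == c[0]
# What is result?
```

After line 1: a = [27, 18, 9]
After line 2 (b = a[:], copy): a = [27, 18, 9], b = [27, 18, 9]
After line 3 (c = list(a) is a copy, new object): c = [27, 18, 9]
After line 4 (b[0] = 27 * 4 = 108; only b mutates (copy)): a = [27, 18, 9], b = [108, 18, 9], c = [27, 18, 9]
After line 5 (a[0] = 27, c[0] = 27; result = True)

True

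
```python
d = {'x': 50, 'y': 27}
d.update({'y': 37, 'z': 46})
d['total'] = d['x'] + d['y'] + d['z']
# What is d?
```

After line 1: d = {'x': 50, 'y': 27}
After line 2 (y overwritten, z added): d = {'x': 50, 'y': 37, 'z': 46}
After line 3 (total = 50 + 37 + 46 = 133): d = {'x': 50, 'y': 37, 'z': 46, 'total': 133}

{'x': 50, 'y': 37, 'z': 46, 'total': 133}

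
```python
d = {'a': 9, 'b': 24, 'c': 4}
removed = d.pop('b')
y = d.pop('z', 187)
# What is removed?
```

After line 1: d = {'a': 9, 'b': 24, 'c': 4}
After line 2 (pop 'b' returns 24): d = {'a': 9, 'c': 4}, removed = 24
After line 3 (pop 'z' missing, returns default 187): d = {'a': 9, 'c': 4}, y = 187

24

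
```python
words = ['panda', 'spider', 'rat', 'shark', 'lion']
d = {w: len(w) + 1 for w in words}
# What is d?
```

{'panda': 6, 'spider': 7, 'rat': 4, 'shark': 6, 'lion': 5}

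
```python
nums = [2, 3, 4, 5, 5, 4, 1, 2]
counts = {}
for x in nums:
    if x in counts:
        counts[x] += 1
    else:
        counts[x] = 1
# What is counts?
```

Initial: counts = {}, nums = [2, 3, 4, 5, 5, 4, 1, 2]
See 2: counts = {2: 1}
See 3: counts = {2: 1, 3: 1}
See 4: counts = {2: 1, 3: 1, 4: 1}
See 5: counts = {2: 1, 3: 1, 4: 1, 5: 1}
See 5: counts = {2: 1, 3: 1, 4: 1, 5: 2}
See 4: counts = {2: 1, 3: 1, 4: 2, 5: 2}
See 1: counts = {2: 1, 3: 1, 4: 2, 5: 2, 1: 1}
See 2: counts = {2: 2, 3: 1, 4: 2, 5: 2, 1: 1}

{2: 2, 3: 1, 4: 2, 5: 2, 1: 1}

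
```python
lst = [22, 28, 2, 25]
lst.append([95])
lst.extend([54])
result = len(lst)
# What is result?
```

After line 1: lst = [22, 28, 2, 25]
After line 2 (append adds [95] as single element): lst = [22, 28, 2, 25, [95]]
After line 3 (extend unpacks [54], adds 54): lst = [22, 28, 2, 25, [95], 54]
After line 4: result = len(lst) = 6

6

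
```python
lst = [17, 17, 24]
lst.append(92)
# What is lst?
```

[17, 17, 24, 92]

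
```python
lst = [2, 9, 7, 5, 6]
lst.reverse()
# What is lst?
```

[6, 5, 7, 9, 2]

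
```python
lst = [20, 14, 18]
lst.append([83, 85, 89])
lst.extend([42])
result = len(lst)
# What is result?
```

After line 1: lst = [20, 14, 18]
After line 2 (append adds [83, 85, 89] as single element): lst = [20, 14, 18, [83, 85, 89]]
After line 3 (extend unpacks [42], adds 42): lst = [20, 14, 18, [83, 85, 89], 42]
After line 4: result = len(lst) = 5

5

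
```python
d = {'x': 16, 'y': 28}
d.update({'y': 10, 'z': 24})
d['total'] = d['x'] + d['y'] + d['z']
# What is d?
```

After line 1: d = {'x': 16, 'y': 28}
After line 2 (y overwritten, z added): d = {'x': 16, 'y': 10, 'z': 24}
After line 3 (total = 16 + 10 + 24 = 50): d = {'x': 16, 'y': 10, 'z': 24, 'total': 50}

{'x': 16, 'y': 10, 'z': 24, 'total': 50}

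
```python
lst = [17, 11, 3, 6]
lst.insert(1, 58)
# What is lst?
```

[17, 58, 11, 3, 6]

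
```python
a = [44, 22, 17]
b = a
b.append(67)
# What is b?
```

After line 1: a = [44, 22, 17]
After line 2 (b = a is an alias, same object): a = [44, 22, 17], b = [44, 22, 17]
After line 3 (b.append mutates the shared list): a = [44, 22, 17, 67], b = [44, 22, 17, 67]

[44, 22, 17, 67]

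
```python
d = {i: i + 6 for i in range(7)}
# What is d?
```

{0: 6, 1: 7, 2: 8, 3: 9, 4: 10, 5: 11, 6: 12}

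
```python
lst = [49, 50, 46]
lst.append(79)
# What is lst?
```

[49, 50, 46, 79]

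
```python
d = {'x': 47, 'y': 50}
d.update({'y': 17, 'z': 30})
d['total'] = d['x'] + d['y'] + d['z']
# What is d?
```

After line 1: d = {'x': 47, 'y': 50}
After line 2 (y overwritten, z added): d = {'x': 47, 'y': 17, 'z': 30}
After line 3 (total = 47 + 17 + 30 = 94): d = {'x': 47, 'y': 17, 'z': 30, 'total': 94}

{'x': 47, 'y': 17, 'z': 30, 'total': 94}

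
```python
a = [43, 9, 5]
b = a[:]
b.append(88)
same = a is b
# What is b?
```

After line 1: a = [43, 9, 5]
After line 2 (b = a[:] is a shallow copy, new object): a = [43, 9, 5], b = [43, 9, 5]
After line 3 (append only mutates b): a = [43, 9, 5], b = [43, 9, 5, 88]
After line 4 (same = a is b; different objects -> False): same = False

[43, 9, 5, 88]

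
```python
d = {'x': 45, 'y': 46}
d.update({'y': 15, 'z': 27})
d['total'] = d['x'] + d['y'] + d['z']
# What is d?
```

After line 1: d = {'x': 45, 'y': 46}
After line 2 (y overwritten, z added): d = {'x': 45, 'y': 15, 'z': 27}
After line 3 (total = 45 + 15 + 27 = 87): d = {'x': 45, 'y': 15, 'z': 27, 'total': 87}

{'x': 45, 'y': 15, 'z': 27, 'total': 87}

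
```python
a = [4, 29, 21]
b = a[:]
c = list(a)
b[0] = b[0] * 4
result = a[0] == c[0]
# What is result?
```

After line 1: a = [4, 29, 21]
After line 2 (b = a[:], copy): a = [4, 29, 21], b = [4, 29, 21]
After line 3 (c = list(a) is a copy, new object): c = [4, 29, 21]
After line 4 (b[0] = 4 * 4 = 16; only b mutates (copy)): a = [4, 29, 21], b = [16, 29, 21], c = [4, 29, 21]
After line 5 (a[0] = 4, c[0] = 4; result = True)

True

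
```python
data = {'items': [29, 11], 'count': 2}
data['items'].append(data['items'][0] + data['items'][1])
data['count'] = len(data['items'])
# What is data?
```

After line 1: data = {'items': [29, 11], 'count': 2}
After line 2 (append 29 + 11 = 40): data = {'items': [29, 11, 40], 'count': 2}
After line 3 (count = len(items) = 3): data = {'items': [29, 11, 40], 'count': 3}

{'items': [29, 11, 40], 'count': 3}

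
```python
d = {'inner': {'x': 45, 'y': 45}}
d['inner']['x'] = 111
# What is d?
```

After line 1: d = {'inner': {'x': 45, 'y': 45}}
After line 2 (inner x overwritten): d = {'inner': {'x': 111, 'y': 45}}

{'inner': {'x': 111, 'y': 45}}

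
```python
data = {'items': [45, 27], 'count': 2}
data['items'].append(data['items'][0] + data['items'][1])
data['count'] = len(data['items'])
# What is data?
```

After line 1: data = {'items': [45, 27], 'count': 2}
After line 2 (append 45 + 27 = 72): data = {'items': [45, 27, 72], 'count': 2}
After line 3 (count = len(items) = 3): data = {'items': [45, 27, 72], 'count': 3}

{'items': [45, 27, 72], 'count': 3}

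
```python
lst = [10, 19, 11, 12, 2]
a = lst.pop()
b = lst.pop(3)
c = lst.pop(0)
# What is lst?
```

After line 1: lst = [10, 19, 11, 12, 2]
After line 2 (pop() -> a = 2): lst = [10, 19, 11, 12]
After line 3 (pop(3) -> b = 12): lst = [10, 19, 11]
After line 4 (pop(0) -> c = 10): lst = [19, 11]

[19, 11]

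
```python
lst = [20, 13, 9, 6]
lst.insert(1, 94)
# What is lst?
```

[20, 94, 13, 9, 6]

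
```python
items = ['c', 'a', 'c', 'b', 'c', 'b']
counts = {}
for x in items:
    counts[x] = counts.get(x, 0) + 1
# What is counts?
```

Initial: counts = {}, items = ['c', 'a', 'c', 'b', 'c', 'b']
See 'c': counts = {'c': 1}
See 'a': counts = {'c': 1, 'a': 1}
See 'c': counts = {'c': 2, 'a': 1}
See 'b': counts = {'c': 2, 'a': 1, 'b': 1}
See 'c': counts = {'c': 3, 'a': 1, 'b': 1}
See 'b': counts = {'c': 3, 'a': 1, 'b': 2}

{'c': 3, 'a': 1, 'b': 2}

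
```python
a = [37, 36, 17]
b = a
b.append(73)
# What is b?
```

After line 1: a = [37, 36, 17]
After line 2 (b = a is an alias, same object): a = [37, 36, 17], b = [37, 36, 17]
After line 3 (b.append mutates the shared list): a = [37, 36, 17, 73], b = [37, 36, 17, 73]

[37, 36, 17, 73]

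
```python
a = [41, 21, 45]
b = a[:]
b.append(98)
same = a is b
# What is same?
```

After line 1: a = [41, 21, 45]
After line 2 (b = a[:] is a shallow copy, new object): a = [41, 21, 45], b = [41, 21, 45]
After line 3 (append only mutates b): a = [41, 21, 45], b = [41, 21, 45, 98]
After line 4 (same = a is b; different objects -> False): same = False

False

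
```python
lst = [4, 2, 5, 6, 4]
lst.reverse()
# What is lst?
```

[4, 6, 5, 2, 4]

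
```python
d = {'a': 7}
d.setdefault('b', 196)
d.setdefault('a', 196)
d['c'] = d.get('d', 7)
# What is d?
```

After line 1: d = {'a': 7}
After line 2 (setdefault adds 'b'=196): d = {'a': 7, 'b': 196}
After line 3 (setdefault 'a' no-op, already exists): d = {'a': 7, 'b': 196}
After line 4 (get('d', 7) returns default since 'd' not in d): d = {'a': 7, 'b': 196, 'c': 7}

{'a': 7, 'b': 196, 'c': 7}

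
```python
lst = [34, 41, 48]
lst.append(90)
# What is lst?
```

[34, 41, 48, 90]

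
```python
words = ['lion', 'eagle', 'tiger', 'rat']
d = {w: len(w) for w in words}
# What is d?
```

{'lion': 4, 'eagle': 5, 'tiger': 5, 'rat': 3}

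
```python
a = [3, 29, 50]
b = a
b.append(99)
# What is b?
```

After line 1: a = [3, 29, 50]
After line 2 (b = a is an alias, same object): a = [3, 29, 50], b = [3, 29, 50]
After line 3 (b.append mutates the shared list): a = [3, 29, 50, 99], b = [3, 29, 50, 99]

[3, 29, 50, 99]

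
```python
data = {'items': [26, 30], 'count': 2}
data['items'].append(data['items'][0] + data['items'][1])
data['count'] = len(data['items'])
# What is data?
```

After line 1: data = {'items': [26, 30], 'count': 2}
After line 2 (append 26 + 30 = 56): data = {'items': [26, 30, 56], 'count': 2}
After line 3 (count = len(items) = 3): data = {'items': [26, 30, 56], 'count': 3}

{'items': [26, 30, 56], 'count': 3}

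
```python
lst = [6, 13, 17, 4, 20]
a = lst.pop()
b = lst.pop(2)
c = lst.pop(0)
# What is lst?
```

After line 1: lst = [6, 13, 17, 4, 20]
After line 2 (pop() -> a = 20): lst = [6, 13, 17, 4]
After line 3 (pop(2) -> b = 17): lst = [6, 13, 4]
After line 4 (pop(0) -> c = 6): lst = [13, 4]

[13, 4]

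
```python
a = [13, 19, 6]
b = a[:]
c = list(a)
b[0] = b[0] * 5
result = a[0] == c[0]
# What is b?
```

After line 1: a = [13, 19, 6]
After line 2 (b = a[:], copy): a = [13, 19, 6], b = [13, 19, 6]
After line 3 (c = list(a) is a copy, new object): c = [13, 19, 6]
After line 4 (b[0] = 13 * 5 = 65; only b mutates (copy)): a = [13, 19, 6], b = [65, 19, 6], c = [13, 19, 6]
After line 5 (a[0] = 13, c[0] = 13; result = True)

[65, 19, 6]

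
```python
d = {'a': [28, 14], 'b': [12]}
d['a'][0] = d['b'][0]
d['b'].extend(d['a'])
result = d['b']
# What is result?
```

After line 1: d = {'a': [28, 14], 'b': [12]}
After line 2 (a[0] = b[0] = 12): d = {'a': [12, 14], 'b': [12]}
After line 3 (b.extend(a) appends [12, 14]): d = {'a': [12, 14], 'b': [12, 12, 14]}
After line 4: result = d['b'] = [12, 12, 14]

[12, 12, 14]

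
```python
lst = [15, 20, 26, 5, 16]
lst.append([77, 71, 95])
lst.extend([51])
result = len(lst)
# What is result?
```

After line 1: lst = [15, 20, 26, 5, 16]
After line 2 (append adds [77, 71, 95] as single element): lst = [15, 20, 26, 5, 16, [77, 71, 95]]
After line 3 (extend unpacks [51], adds 51): lst = [15, 20, 26, 5, 16, [77, 71, 95], 51]
After line 4: result = len(lst) = 7

7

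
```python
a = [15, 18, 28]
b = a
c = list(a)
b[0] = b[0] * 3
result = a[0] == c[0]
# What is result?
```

After line 1: a = [15, 18, 28]
After line 2 (b = a, alias): a = [15, 18, 28], b = [15, 18, 28]
After line 3 (c = list(a) is a copy, new object): c = [15, 18, 28]
After line 4 (b[0] = 15 * 3 = 45; mutates shared a/b): a = b = [45, 18, 28], c = [15, 18, 28]
After line 5 (a[0] = 45, c[0] = 15; result = False)

False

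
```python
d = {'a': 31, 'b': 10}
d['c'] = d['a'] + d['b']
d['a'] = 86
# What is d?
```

After line 1: d = {'a': 31, 'b': 10}
After line 2 (d['c'] = 31 + 10): d = {'a': 31, 'b': 10, 'c': 41}
After line 3: d = {'a': 86, 'b': 10, 'c': 41}

{'a': 86, 'b': 10, 'c': 41}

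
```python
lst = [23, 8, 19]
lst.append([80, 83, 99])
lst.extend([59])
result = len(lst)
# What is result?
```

After line 1: lst = [23, 8, 19]
After line 2 (append adds [80, 83, 99] as single element): lst = [23, 8, 19, [80, 83, 99]]
After line 3 (extend unpacks [59], adds 59): lst = [23, 8, 19, [80, 83, 99], 59]
After line 4: result = len(lst) = 5

5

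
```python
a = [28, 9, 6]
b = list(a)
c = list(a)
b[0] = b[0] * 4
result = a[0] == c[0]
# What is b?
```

After line 1: a = [28, 9, 6]
After line 2 (b = list(a), copy): a = [28, 9, 6], b = [28, 9, 6]
After line 3 (c = list(a) is a copy, new object): c = [28, 9, 6]
After line 4 (b[0] = 28 * 4 = 112; only b mutates (copy)): a = [28, 9, 6], b = [112, 9, 6], c = [28, 9, 6]
After line 5 (a[0] = 28, c[0] = 28; result = True)

[112, 9, 6]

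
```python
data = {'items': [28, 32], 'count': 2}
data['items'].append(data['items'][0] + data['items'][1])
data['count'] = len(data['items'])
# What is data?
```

After line 1: data = {'items': [28, 32], 'count': 2}
After line 2 (append 28 + 32 = 60): data = {'items': [28, 32, 60], 'count': 2}
After line 3 (count = len(items) = 3): data = {'items': [28, 32, 60], 'count': 3}

{'items': [28, 32, 60], 'count': 3}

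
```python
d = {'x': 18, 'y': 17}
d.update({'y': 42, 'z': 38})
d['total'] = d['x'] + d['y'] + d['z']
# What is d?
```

After line 1: d = {'x': 18, 'y': 17}
After line 2 (y overwritten, z added): d = {'x': 18, 'y': 42, 'z': 38}
After line 3 (total = 18 + 42 + 38 = 98): d = {'x': 18, 'y': 42, 'z': 38, 'total': 98}

{'x': 18, 'y': 42, 'z': 38, 'total': 98}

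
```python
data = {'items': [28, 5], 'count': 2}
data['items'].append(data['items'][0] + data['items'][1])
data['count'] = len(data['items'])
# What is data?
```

After line 1: data = {'items': [28, 5], 'count': 2}
After line 2 (append 28 + 5 = 33): data = {'items': [28, 5, 33], 'count': 2}
After line 3 (count = len(items) = 3): data = {'items': [28, 5, 33], 'count': 3}

{'items': [28, 5, 33], 'count': 3}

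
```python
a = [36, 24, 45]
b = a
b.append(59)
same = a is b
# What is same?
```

After line 1: a = [36, 24, 45]
After line 2 (b = a is an alias, same object): a = [36, 24, 45], b = [36, 24, 45]
After line 3 (b.append mutates the shared list): a = [36, 24, 45, 59], b = [36, 24, 45, 59]
After line 4 (same = a is b; same object -> True): same = True

True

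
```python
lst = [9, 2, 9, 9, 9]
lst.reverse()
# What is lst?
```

[9, 9, 9, 2, 9]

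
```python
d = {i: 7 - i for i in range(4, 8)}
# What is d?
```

{4: 3, 5: 2, 6: 1, 7: 0}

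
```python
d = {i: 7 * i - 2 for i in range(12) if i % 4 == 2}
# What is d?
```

{2: 12, 6: 40, 10: 68}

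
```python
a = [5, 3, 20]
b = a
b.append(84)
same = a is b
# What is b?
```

After line 1: a = [5, 3, 20]
After line 2 (b = a is an alias, same object): a = [5, 3, 20], b = [5, 3, 20]
After line 3 (b.append mutates the shared list): a = [5, 3, 20, 84], b = [5, 3, 20, 84]
After line 4 (same = a is b; same object -> True): same = True

[5, 3, 20, 84]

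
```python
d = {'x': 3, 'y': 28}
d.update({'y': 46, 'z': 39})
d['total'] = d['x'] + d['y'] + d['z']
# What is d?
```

After line 1: d = {'x': 3, 'y': 28}
After line 2 (y overwritten, z added): d = {'x': 3, 'y': 46, 'z': 39}
After line 3 (total = 3 + 46 + 39 = 88): d = {'x': 3, 'y': 46, 'z': 39, 'total': 88}

{'x': 3, 'y': 46, 'z': 39, 'total': 88}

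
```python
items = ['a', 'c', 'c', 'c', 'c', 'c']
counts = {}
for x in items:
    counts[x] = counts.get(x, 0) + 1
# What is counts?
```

Initial: counts = {}, items = ['a', 'c', 'c', 'c', 'c', 'c']
See 'a': counts = {'a': 1}
See 'c': counts = {'a': 1, 'c': 1}
See 'c': counts = {'a': 1, 'c': 2}
See 'c': counts = {'a': 1, 'c': 3}
See 'c': counts = {'a': 1, 'c': 4}
See 'c': counts = {'a': 1, 'c': 5}

{'a': 1, 'c': 5}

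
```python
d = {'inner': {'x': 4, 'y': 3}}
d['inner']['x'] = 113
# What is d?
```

After line 1: d = {'inner': {'x': 4, 'y': 3}}
After line 2 (inner x overwritten): d = {'inner': {'x': 113, 'y': 3}}

{'inner': {'x': 113, 'y': 3}}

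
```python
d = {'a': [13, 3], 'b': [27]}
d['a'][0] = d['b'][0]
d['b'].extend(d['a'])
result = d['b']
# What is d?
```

After line 1: d = {'a': [13, 3], 'b': [27]}
After line 2 (a[0] = b[0] = 27): d = {'a': [27, 3], 'b': [27]}
After line 3 (b.extend(a) appends [27, 3]): d = {'a': [27, 3], 'b': [27, 27, 3]}
After line 4: result = d['b'] = [27, 27, 3]

{'a': [27, 3], 'b': [27, 27, 3]}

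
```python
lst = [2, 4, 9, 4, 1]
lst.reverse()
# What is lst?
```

[1, 4, 9, 4, 2]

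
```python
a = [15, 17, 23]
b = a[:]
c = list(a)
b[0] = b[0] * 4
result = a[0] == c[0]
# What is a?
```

After line 1: a = [15, 17, 23]
After line 2 (b = a[:], copy): a = [15, 17, 23], b = [15, 17, 23]
After line 3 (c = list(a) is a copy, new object): c = [15, 17, 23]
After line 4 (b[0] = 15 * 4 = 60; only b mutates (copy)): a = [15, 17, 23], b = [60, 17, 23], c = [15, 17, 23]
After line 5 (a[0] = 15, c[0] = 15; result = True)

[15, 17, 23]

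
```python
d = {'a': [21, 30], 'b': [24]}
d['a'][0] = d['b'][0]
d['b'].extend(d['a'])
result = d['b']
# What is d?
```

After line 1: d = {'a': [21, 30], 'b': [24]}
After line 2 (a[0] = b[0] = 24): d = {'a': [24, 30], 'b': [24]}
After line 3 (b.extend(a) appends [24, 30]): d = {'a': [24, 30], 'b': [24, 24, 30]}
After line 4: result = d['b'] = [24, 24, 30]

{'a': [24, 30], 'b': [24, 24, 30]}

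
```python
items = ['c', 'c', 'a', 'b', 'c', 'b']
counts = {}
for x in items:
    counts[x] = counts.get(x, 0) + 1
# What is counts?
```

Initial: counts = {}, items = ['c', 'c', 'a', 'b', 'c', 'b']
See 'c': counts = {'c': 1}
See 'c': counts = {'c': 2}
See 'a': counts = {'c': 2, 'a': 1}
See 'b': counts = {'c': 2, 'a': 1, 'b': 1}
See 'c': counts = {'c': 3, 'a': 1, 'b': 1}
See 'b': counts = {'c': 3, 'a': 1, 'b': 2}

{'c': 3, 'a': 1, 'b': 2}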